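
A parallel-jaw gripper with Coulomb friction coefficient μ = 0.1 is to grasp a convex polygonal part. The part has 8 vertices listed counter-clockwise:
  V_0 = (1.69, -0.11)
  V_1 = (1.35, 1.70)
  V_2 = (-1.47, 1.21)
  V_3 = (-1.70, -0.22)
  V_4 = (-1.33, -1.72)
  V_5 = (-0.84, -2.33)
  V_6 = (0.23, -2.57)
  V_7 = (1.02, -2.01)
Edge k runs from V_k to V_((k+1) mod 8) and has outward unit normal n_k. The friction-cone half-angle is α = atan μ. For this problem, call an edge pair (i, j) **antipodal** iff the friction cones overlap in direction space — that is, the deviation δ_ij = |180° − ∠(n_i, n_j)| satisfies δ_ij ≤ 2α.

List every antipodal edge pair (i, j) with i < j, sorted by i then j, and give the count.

α = atan 0.1 = 5.71°;  2α = 11.42°
n_0 = (+0.9828, +0.1846)
n_1 = (-0.1712, +0.9852)
n_2 = (-0.9873, +0.1588)
n_3 = (-0.9709, -0.2395)
n_4 = (-0.7796, -0.6263)
n_5 = (-0.2189, -0.9758)
n_6 = (+0.5783, -0.8158)
n_7 = (+0.9431, -0.3326)
  (0,1): δ = 90.78°  ·
  (0,2): δ = 19.78°  ·
  (0,3): δ = 3.22°  ✓
  (0,4): δ = 28.14°  ·
  (0,5): δ = 66.72°  ·
  (0,6): δ = 114.69°  ·
  (0,7): δ = 149.94°  ·
  (1,2): δ = 108.99°  ·
  (1,3): δ = 86.00°  ·
  (1,4): δ = 61.08°  ·
  (1,5): δ = 22.50°  ·
  (1,6): δ = 25.47°  ·
  (1,7): δ = 60.72°  ·
  (2,3): δ = 157.01°  ·
  (2,4): δ = 132.09°  ·
  (2,5): δ = 93.51°  ·
  (2,6): δ = 45.53°  ·
  (2,7): δ = 10.29°  ✓
  (3,4): δ = 155.08°  ·
  (3,5): δ = 116.50°  ·
  (3,6): δ = 68.53°  ·
  (3,7): δ = 33.28°  ·
  (4,5): δ = 141.42°  ·
  (4,6): δ = 93.44°  ·
  (4,7): δ = 58.20°  ·
  (5,6): δ = 132.03°  ·
  (5,7): δ = 96.78°  ·
  (6,7): δ = 144.76°  ·
antipodal pairs: 2

count = 2; pairs: (0,3), (2,7)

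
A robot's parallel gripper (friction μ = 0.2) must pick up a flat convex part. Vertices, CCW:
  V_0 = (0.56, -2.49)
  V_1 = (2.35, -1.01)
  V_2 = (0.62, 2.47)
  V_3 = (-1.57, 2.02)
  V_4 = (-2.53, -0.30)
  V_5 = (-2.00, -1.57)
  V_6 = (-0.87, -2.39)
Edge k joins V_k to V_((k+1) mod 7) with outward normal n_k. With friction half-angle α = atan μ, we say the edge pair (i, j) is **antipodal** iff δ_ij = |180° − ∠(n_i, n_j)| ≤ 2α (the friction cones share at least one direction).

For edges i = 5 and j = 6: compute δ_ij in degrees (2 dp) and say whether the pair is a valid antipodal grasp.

α = atan 0.2 = 11.31°;  2α = 22.62°
edge 5: e_5 = (+1.13, -0.82);  n_5 = (-0.5873, -0.8094)
edge 6: e_6 = (+1.43, -0.10);  n_6 = (-0.0698, -0.9976)
∠(n_5, n_6) = 31.97°
δ = |180° − 31.97°| = 148.03°
148.03° > 2α = 22.62°  →  invalid

δ = 148.03°, invalid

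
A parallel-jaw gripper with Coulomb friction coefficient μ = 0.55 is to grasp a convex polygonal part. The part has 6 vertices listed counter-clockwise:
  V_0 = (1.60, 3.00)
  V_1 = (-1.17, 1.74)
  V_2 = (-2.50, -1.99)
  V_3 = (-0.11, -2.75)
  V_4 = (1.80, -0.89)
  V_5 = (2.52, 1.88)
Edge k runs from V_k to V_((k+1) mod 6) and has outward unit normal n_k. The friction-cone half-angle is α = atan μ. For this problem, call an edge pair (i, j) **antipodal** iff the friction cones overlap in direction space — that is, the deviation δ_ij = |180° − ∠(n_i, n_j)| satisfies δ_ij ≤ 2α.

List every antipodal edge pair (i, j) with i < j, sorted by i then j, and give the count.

count = 6; pairs: (0,2), (0,3), (0,4), (1,3), (1,4), (2,5)

α = atan 0.55 = 28.81°;  2α = 57.62°
n_0 = (-0.4141, +0.9103)
n_1 = (-0.9419, +0.3359)
n_2 = (-0.3030, -0.9530)
n_3 = (+0.6977, -0.7164)
n_4 = (+0.9678, -0.2516)
n_5 = (+0.7727, +0.6347)
  (0,1): δ = 134.08°  ·
  (0,2): δ = 42.10°  ✓
  (0,3): δ = 19.78°  ✓
  (0,4): δ = 50.97°  ✓
  (0,5): δ = 104.94°  ·
  (1,2): δ = 88.02°  ·
  (1,3): δ = 26.14°  ✓
  (1,4): δ = 5.05°  ✓
  (1,5): δ = 59.03°  ·
  (2,3): δ = 118.12°  ·
  (2,4): δ = 86.93°  ·
  (2,5): δ = 32.96°  ✓
  (3,4): δ = 148.81°  ·
  (3,5): δ = 94.84°  ·
  (4,5): δ = 126.03°  ·
antipodal pairs: 6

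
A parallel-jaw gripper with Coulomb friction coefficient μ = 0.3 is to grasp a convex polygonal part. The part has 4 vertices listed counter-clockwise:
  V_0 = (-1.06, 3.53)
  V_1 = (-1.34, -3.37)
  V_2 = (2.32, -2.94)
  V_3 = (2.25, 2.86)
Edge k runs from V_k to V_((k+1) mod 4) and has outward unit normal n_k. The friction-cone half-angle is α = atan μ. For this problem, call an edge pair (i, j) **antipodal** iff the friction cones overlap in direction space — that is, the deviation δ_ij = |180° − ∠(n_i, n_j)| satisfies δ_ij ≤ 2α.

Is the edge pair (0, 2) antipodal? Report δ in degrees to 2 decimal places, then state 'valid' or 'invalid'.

α = atan 0.3 = 16.70°;  2α = 33.40°
edge 0: e_0 = (-0.28, -6.90);  n_0 = (-0.9992, +0.0405)
edge 2: e_2 = (-0.07, +5.80);  n_2 = (+0.9999, +0.0121)
∠(n_0, n_2) = 176.98°
δ = |180° − 176.98°| = 3.02°
3.02° ≤ 2α = 33.40°  →  valid

δ = 3.02°, valid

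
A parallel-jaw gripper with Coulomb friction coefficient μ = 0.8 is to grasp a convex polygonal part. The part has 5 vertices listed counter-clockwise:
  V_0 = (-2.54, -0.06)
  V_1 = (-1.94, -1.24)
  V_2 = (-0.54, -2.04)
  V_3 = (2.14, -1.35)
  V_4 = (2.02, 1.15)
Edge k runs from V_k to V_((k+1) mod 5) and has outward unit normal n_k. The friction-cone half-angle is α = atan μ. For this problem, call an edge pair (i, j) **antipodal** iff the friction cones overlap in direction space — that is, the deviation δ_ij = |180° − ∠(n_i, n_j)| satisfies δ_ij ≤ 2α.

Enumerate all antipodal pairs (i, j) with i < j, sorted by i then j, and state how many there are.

α = atan 0.8 = 38.66°;  2α = 77.32°
n_0 = (-0.8914, -0.4532)
n_1 = (-0.4961, -0.8682)
n_2 = (+0.2493, -0.9684)
n_3 = (+0.9988, +0.0479)
n_4 = (-0.2565, +0.9666)
  (0,1): δ = 146.70°  ·
  (0,2): δ = 102.51°  ·
  (0,3): δ = 24.20°  ✓
  (0,4): δ = 77.91°  ·
  (1,2): δ = 135.82°  ·
  (1,3): δ = 57.51°  ✓
  (1,4): δ = 44.61°  ✓
  (2,3): δ = 101.69°  ·
  (2,4): δ = 0.42°  ✓
  (3,4): δ = 77.89°  ·
antipodal pairs: 4

count = 4; pairs: (0,3), (1,3), (1,4), (2,4)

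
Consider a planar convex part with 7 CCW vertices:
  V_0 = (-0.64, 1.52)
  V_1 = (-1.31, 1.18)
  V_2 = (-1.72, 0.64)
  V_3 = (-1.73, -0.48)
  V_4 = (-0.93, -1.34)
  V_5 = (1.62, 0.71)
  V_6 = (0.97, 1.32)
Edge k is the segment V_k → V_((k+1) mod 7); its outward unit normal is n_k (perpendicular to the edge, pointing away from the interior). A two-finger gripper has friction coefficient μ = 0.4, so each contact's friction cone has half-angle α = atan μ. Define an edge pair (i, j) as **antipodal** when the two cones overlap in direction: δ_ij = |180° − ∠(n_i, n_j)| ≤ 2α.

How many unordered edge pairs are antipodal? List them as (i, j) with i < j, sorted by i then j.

α = atan 0.4 = 21.80°;  2α = 43.60°
n_0 = (-0.4525, +0.8917)
n_1 = (-0.7964, +0.6047)
n_2 = (-1.0000, +0.0089)
n_3 = (-0.7322, -0.6811)
n_4 = (+0.6266, -0.7794)
n_5 = (+0.6843, +0.7292)
n_6 = (+0.1233, +0.9924)
  (0,1): δ = 154.11°  ·
  (0,2): δ = 117.42°  ·
  (0,3): δ = 73.98°  ·
  (0,4): δ = 11.89°  ✓
  (0,5): δ = 109.91°  ·
  (0,6): δ = 146.01°  ·
  (1,2): δ = 143.30°  ·
  (1,3): δ = 99.86°  ·
  (1,4): δ = 14.00°  ✓
  (1,5): δ = 84.03°  ·
  (1,6): δ = 120.13°  ·
  (2,3): δ = 136.56°  ·
  (2,4): δ = 50.69°  ·
  (2,5): δ = 47.33°  ·
  (2,6): δ = 83.43°  ·
  (3,4): δ = 94.13°  ·
  (3,5): δ = 3.89°  ✓
  (3,6): δ = 39.99°  ✓
  (4,5): δ = 81.98°  ·
  (4,6): δ = 45.88°  ·
  (5,6): δ = 143.90°  ·
antipodal pairs: 4

count = 4; pairs: (0,4), (1,4), (3,5), (3,6)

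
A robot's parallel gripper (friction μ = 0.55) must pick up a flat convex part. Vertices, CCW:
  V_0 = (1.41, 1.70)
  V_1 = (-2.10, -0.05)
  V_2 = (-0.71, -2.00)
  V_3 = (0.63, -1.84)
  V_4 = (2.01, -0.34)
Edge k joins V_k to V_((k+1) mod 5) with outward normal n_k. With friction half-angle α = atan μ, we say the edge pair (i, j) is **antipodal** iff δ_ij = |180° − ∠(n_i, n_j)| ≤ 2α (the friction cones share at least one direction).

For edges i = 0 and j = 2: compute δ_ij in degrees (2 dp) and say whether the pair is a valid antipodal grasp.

α = atan 0.55 = 28.81°;  2α = 57.62°
edge 0: e_0 = (-3.51, -1.75);  n_0 = (-0.4462, +0.8949)
edge 2: e_2 = (+1.34, +0.16);  n_2 = (+0.1186, -0.9929)
∠(n_0, n_2) = 160.31°
δ = |180° − 160.31°| = 19.69°
19.69° ≤ 2α = 57.62°  →  valid

δ = 19.69°, valid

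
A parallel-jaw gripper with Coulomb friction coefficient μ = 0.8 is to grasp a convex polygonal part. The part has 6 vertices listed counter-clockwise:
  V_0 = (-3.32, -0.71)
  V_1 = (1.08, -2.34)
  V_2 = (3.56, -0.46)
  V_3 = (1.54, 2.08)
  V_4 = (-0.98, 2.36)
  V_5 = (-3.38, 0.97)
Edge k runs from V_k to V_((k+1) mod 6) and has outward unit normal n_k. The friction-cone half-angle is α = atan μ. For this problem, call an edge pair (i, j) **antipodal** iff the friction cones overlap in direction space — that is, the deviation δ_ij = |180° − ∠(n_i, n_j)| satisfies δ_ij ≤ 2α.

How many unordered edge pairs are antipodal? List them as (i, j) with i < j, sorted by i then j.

count = 7; pairs: (0,2), (0,3), (0,4), (1,3), (1,4), (1,5), (2,5)

α = atan 0.8 = 38.66°;  2α = 77.32°
n_0 = (-0.3474, -0.9377)
n_1 = (+0.6041, -0.7969)
n_2 = (+0.7827, +0.6224)
n_3 = (+0.1104, +0.9939)
n_4 = (-0.5012, +0.8653)
n_5 = (-0.9994, -0.0357)
  (0,1): δ = 122.51°  ·
  (0,2): δ = 31.18°  ✓
  (0,3): δ = 13.99°  ✓
  (0,4): δ = 50.41°  ✓
  (0,5): δ = 112.37°  ·
  (1,2): δ = 88.67°  ·
  (1,3): δ = 43.50°  ✓
  (1,4): δ = 7.09°  ✓
  (1,5): δ = 54.88°  ✓
  (2,3): δ = 134.83°  ·
  (2,4): δ = 98.42°  ·
  (2,5): δ = 36.45°  ✓
  (3,4): δ = 143.58°  ·
  (3,5): δ = 81.61°  ·
  (4,5): δ = 118.03°  ·
antipodal pairs: 7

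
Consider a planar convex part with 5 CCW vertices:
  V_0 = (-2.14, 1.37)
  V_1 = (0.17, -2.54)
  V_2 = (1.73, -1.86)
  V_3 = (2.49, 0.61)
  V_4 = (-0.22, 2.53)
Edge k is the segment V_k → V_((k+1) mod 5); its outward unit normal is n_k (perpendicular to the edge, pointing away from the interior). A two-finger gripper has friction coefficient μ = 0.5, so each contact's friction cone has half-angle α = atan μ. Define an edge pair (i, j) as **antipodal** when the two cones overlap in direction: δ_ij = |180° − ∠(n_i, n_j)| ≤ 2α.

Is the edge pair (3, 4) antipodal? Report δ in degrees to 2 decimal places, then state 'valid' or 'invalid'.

δ = 113.54°, invalid

α = atan 0.5 = 26.57°;  2α = 53.13°
edge 3: e_3 = (-2.71, +1.92);  n_3 = (+0.5781, +0.8160)
edge 4: e_4 = (-1.92, -1.16);  n_4 = (-0.5171, +0.8559)
∠(n_3, n_4) = 66.46°
δ = |180° − 66.46°| = 113.54°
113.54° > 2α = 53.13°  →  invalid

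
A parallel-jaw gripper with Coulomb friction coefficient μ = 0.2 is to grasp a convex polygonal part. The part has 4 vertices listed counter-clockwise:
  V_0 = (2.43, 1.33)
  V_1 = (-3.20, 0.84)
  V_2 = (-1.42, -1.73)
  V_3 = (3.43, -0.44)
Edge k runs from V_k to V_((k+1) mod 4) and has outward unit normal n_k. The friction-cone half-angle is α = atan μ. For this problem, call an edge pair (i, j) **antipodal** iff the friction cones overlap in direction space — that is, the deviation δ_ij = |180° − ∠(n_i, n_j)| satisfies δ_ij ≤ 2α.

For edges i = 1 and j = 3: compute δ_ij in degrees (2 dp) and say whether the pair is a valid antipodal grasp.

α = atan 0.2 = 11.31°;  2α = 22.62°
edge 1: e_1 = (+1.78, -2.57);  n_1 = (-0.8221, -0.5694)
edge 3: e_3 = (-1.00, +1.77);  n_3 = (+0.8707, +0.4919)
∠(n_1, n_3) = 174.76°
δ = |180° − 174.76°| = 5.24°
5.24° ≤ 2α = 22.62°  →  valid

δ = 5.24°, valid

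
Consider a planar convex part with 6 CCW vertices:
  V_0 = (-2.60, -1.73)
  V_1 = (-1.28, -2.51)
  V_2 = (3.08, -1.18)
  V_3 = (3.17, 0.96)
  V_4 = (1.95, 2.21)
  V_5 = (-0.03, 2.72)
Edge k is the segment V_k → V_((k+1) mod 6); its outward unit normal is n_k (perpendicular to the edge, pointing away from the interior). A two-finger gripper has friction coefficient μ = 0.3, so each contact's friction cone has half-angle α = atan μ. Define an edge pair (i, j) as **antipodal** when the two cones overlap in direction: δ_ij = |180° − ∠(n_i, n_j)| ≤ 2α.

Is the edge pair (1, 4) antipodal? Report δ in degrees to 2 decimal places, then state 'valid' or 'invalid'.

δ = 31.41°, valid

α = atan 0.3 = 16.70°;  2α = 33.40°
edge 1: e_1 = (+4.36, +1.33);  n_1 = (+0.2918, -0.9565)
edge 4: e_4 = (-1.98, +0.51);  n_4 = (+0.2494, +0.9684)
∠(n_1, n_4) = 148.59°
δ = |180° − 148.59°| = 31.41°
31.41° ≤ 2α = 33.40°  →  valid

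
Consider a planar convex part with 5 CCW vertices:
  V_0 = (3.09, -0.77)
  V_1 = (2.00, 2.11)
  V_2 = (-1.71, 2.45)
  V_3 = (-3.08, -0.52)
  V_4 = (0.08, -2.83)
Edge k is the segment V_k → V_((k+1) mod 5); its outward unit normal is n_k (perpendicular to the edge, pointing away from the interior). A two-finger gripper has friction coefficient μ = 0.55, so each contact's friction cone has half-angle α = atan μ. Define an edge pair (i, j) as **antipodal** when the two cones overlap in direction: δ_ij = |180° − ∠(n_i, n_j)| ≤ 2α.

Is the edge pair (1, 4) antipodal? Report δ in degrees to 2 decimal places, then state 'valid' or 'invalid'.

δ = 39.62°, valid

α = atan 0.55 = 28.81°;  2α = 57.62°
edge 1: e_1 = (-3.71, +0.34);  n_1 = (+0.0913, +0.9958)
edge 4: e_4 = (+3.01, +2.06);  n_4 = (+0.5648, -0.8252)
∠(n_1, n_4) = 140.38°
δ = |180° − 140.38°| = 39.62°
39.62° ≤ 2α = 57.62°  →  valid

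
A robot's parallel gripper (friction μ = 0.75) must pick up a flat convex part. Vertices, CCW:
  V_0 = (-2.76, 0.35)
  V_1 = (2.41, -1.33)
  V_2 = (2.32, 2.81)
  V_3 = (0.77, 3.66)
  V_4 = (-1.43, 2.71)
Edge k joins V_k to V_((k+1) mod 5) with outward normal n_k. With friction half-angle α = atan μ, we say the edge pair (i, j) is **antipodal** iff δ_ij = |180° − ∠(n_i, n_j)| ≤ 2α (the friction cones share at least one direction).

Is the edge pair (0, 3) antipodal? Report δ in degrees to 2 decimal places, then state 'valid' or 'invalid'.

α = atan 0.75 = 36.87°;  2α = 73.74°
edge 0: e_0 = (+5.17, -1.68);  n_0 = (-0.3090, -0.9510)
edge 3: e_3 = (-2.20, -0.95);  n_3 = (-0.3964, +0.9181)
∠(n_0, n_3) = 138.64°
δ = |180° − 138.64°| = 41.36°
41.36° ≤ 2α = 73.74°  →  valid

δ = 41.36°, valid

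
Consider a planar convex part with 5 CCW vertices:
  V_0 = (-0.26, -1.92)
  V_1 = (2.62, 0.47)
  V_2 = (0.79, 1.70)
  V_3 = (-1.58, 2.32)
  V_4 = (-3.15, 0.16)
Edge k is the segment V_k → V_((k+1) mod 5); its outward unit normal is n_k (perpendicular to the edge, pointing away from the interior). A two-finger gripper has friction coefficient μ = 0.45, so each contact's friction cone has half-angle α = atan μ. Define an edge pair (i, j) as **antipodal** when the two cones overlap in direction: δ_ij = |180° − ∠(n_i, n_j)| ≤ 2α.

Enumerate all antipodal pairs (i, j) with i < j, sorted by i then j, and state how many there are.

α = atan 0.45 = 24.23°;  2α = 48.46°
n_0 = (+0.6386, -0.7695)
n_1 = (+0.5578, +0.8300)
n_2 = (+0.2531, +0.9674)
n_3 = (-0.8089, +0.5879)
n_4 = (-0.5842, -0.8116)
  (0,1): δ = 73.59°  ·
  (0,2): δ = 54.35°  ·
  (0,3): δ = 14.30°  ✓
  (0,4): δ = 104.57°  ·
  (1,2): δ = 160.75°  ·
  (1,3): δ = 92.11°  ·
  (1,4): δ = 1.84°  ✓
  (2,3): δ = 111.35°  ·
  (2,4): δ = 21.08°  ✓
  (3,4): δ = 89.73°  ·
antipodal pairs: 3

count = 3; pairs: (0,3), (1,4), (2,4)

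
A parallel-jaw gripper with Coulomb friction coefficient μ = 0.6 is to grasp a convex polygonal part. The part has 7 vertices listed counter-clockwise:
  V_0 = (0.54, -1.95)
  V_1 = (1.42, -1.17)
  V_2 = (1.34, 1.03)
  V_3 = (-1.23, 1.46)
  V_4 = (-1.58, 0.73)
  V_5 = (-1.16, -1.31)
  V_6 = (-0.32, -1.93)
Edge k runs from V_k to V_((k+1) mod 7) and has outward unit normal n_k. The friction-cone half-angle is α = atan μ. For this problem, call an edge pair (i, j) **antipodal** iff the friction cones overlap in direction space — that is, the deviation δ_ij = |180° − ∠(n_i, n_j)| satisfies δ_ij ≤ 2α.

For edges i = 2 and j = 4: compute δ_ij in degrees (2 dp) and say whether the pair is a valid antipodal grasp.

δ = 68.87°, invalid

α = atan 0.6 = 30.96°;  2α = 61.93°
edge 2: e_2 = (-2.57, +0.43);  n_2 = (+0.1650, +0.9863)
edge 4: e_4 = (+0.42, -2.04);  n_4 = (-0.9795, -0.2017)
∠(n_2, n_4) = 111.13°
δ = |180° − 111.13°| = 68.87°
68.87° > 2α = 61.93°  →  invalid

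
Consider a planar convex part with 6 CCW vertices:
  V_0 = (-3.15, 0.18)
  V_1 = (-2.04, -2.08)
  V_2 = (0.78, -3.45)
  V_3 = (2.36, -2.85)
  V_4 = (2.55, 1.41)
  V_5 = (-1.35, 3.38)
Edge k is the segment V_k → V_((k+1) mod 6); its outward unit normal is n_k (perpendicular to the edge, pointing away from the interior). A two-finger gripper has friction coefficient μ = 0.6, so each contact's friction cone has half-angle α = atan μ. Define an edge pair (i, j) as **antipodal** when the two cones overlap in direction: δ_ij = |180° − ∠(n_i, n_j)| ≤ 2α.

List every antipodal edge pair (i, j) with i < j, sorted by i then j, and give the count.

α = atan 0.6 = 30.96°;  2α = 61.93°
n_0 = (-0.8976, -0.4408)
n_1 = (-0.4370, -0.8995)
n_2 = (+0.3550, -0.9349)
n_3 = (+0.9990, -0.0446)
n_4 = (+0.4509, +0.8926)
n_5 = (-0.8716, +0.4903)
  (0,1): δ = 142.07°  ·
  (0,2): δ = 95.36°  ·
  (0,3): δ = 28.71°  ✓
  (0,4): δ = 37.04°  ✓
  (0,5): δ = 124.48°  ·
  (1,2): δ = 133.29°  ·
  (1,3): δ = 66.64°  ·
  (1,4): δ = 0.89°  ✓
  (1,5): δ = 86.55°  ·
  (2,3): δ = 113.35°  ·
  (2,4): δ = 47.59°  ✓
  (2,5): δ = 39.85°  ✓
  (3,4): δ = 114.25°  ·
  (3,5): δ = 26.80°  ✓
  (4,5): δ = 92.56°  ·
antipodal pairs: 6

count = 6; pairs: (0,3), (0,4), (1,4), (2,4), (2,5), (3,5)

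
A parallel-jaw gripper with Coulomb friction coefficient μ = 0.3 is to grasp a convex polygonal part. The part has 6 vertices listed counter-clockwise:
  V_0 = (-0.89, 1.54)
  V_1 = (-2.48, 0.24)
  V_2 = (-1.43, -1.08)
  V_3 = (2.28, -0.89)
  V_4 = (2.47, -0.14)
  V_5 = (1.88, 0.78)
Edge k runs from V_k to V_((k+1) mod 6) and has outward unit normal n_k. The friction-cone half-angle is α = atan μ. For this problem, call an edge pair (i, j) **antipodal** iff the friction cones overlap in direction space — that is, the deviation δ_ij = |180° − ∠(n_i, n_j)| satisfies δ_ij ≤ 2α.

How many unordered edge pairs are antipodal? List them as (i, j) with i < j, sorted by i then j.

count = 2; pairs: (1,4), (2,5)

α = atan 0.3 = 16.70°;  2α = 33.40°
n_0 = (-0.6330, +0.7742)
n_1 = (-0.7826, -0.6225)
n_2 = (+0.0511, -0.9987)
n_3 = (+0.9694, -0.2456)
n_4 = (+0.8418, +0.5398)
n_5 = (+0.2646, +0.9644)
  (0,1): δ = 90.77°  ·
  (0,2): δ = 36.34°  ·
  (0,3): δ = 36.51°  ·
  (0,4): δ = 83.40°  ·
  (0,5): δ = 125.39°  ·
  (1,2): δ = 125.57°  ·
  (1,3): δ = 52.72°  ·
  (1,4): δ = 5.83°  ✓
  (1,5): δ = 36.16°  ·
  (2,3): δ = 107.15°  ·
  (2,4): δ = 60.26°  ·
  (2,5): δ = 18.27°  ✓
  (3,4): δ = 133.11°  ·
  (3,5): δ = 91.13°  ·
  (4,5): δ = 138.01°  ·
antipodal pairs: 2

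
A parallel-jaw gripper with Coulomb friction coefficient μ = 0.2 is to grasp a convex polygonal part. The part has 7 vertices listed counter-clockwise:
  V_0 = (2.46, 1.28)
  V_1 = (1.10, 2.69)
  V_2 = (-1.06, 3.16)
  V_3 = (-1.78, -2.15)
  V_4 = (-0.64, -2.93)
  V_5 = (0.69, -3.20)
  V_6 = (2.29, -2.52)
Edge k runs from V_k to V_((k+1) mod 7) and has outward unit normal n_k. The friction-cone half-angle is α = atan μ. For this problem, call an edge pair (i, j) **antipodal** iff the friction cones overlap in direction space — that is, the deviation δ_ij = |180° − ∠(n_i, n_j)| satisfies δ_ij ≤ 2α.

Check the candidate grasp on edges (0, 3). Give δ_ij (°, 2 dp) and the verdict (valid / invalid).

α = atan 0.2 = 11.31°;  2α = 22.62°
edge 0: e_0 = (-1.36, +1.41);  n_0 = (+0.7198, +0.6942)
edge 3: e_3 = (+1.14, -0.78);  n_3 = (-0.5647, -0.8253)
∠(n_0, n_3) = 168.35°
δ = |180° − 168.35°| = 11.65°
11.65° ≤ 2α = 22.62°  →  valid

δ = 11.65°, valid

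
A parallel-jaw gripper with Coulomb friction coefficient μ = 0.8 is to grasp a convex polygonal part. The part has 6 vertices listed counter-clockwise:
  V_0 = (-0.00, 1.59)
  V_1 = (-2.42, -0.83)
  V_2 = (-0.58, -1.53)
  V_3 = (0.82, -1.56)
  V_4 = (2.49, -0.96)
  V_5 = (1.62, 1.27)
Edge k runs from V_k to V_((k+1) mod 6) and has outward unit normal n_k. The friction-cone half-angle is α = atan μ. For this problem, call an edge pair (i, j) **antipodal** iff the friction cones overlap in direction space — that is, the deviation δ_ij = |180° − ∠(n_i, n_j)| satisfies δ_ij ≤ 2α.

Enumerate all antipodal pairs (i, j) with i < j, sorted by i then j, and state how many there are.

α = atan 0.8 = 38.66°;  2α = 77.32°
n_0 = (-0.7071, +0.7071)
n_1 = (-0.3556, -0.9346)
n_2 = (-0.0214, -0.9998)
n_3 = (+0.3381, -0.9411)
n_4 = (+0.9316, +0.3635)
n_5 = (+0.1938, +0.9810)
  (0,1): δ = 65.83°  ✓
  (0,2): δ = 46.23°  ✓
  (0,3): δ = 25.24°  ✓
  (0,4): δ = 66.31°  ✓
  (0,5): δ = 123.83°  ·
  (1,2): δ = 160.40°  ·
  (1,3): δ = 139.41°  ·
  (1,4): δ = 47.86°  ✓
  (1,5): δ = 9.65°  ✓
  (2,3): δ = 159.01°  ·
  (2,4): δ = 67.46°  ✓
  (2,5): δ = 9.95°  ✓
  (3,4): δ = 88.45°  ·
  (3,5): δ = 30.94°  ✓
  (4,5): δ = 122.49°  ·
antipodal pairs: 9

count = 9; pairs: (0,1), (0,2), (0,3), (0,4), (1,4), (1,5), (2,4), (2,5), (3,5)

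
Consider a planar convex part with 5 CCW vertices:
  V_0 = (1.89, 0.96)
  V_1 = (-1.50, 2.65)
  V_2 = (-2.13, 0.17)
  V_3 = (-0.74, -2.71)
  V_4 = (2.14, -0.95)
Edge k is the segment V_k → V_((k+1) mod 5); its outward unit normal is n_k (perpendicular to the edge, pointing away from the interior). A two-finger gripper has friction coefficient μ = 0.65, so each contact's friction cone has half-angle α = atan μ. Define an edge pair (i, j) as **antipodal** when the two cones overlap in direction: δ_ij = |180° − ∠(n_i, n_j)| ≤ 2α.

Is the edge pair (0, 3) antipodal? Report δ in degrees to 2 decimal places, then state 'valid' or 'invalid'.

δ = 57.93°, valid

α = atan 0.65 = 33.02°;  2α = 66.05°
edge 0: e_0 = (-3.39, +1.69);  n_0 = (+0.4462, +0.8950)
edge 3: e_3 = (+2.88, +1.76);  n_3 = (+0.5215, -0.8533)
∠(n_0, n_3) = 122.07°
δ = |180° − 122.07°| = 57.93°
57.93° ≤ 2α = 66.05°  →  valid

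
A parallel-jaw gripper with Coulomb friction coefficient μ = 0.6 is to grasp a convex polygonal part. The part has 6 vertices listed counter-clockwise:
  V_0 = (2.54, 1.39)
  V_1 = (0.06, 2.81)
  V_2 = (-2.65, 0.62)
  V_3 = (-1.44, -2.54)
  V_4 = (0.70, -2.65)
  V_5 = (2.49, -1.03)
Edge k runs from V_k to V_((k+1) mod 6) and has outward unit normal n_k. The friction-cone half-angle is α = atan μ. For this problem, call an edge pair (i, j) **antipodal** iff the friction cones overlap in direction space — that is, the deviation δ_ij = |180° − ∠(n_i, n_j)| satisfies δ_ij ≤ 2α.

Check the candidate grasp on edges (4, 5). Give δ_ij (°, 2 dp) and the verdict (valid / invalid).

α = atan 0.6 = 30.96°;  2α = 61.93°
edge 4: e_4 = (+1.79, +1.62);  n_4 = (+0.6710, -0.7414)
edge 5: e_5 = (+0.05, +2.42);  n_5 = (+0.9998, -0.0207)
∠(n_4, n_5) = 46.67°
δ = |180° − 46.67°| = 133.33°
133.33° > 2α = 61.93°  →  invalid

δ = 133.33°, invalid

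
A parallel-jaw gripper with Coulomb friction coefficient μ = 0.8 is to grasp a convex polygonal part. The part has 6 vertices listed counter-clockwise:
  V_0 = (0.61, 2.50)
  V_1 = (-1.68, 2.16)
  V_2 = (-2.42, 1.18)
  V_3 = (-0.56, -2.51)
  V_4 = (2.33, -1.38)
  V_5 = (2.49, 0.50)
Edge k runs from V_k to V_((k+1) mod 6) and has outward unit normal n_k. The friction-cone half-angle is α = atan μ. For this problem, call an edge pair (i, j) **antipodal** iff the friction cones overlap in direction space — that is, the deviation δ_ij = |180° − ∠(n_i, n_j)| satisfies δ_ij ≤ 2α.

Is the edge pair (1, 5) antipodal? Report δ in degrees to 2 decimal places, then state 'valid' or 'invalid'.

δ = 80.29°, invalid

α = atan 0.8 = 38.66°;  2α = 77.32°
edge 1: e_1 = (-0.74, -0.98);  n_1 = (-0.7980, +0.6026)
edge 5: e_5 = (-1.88, +2.00);  n_5 = (+0.7286, +0.6849)
∠(n_1, n_5) = 99.71°
δ = |180° − 99.71°| = 80.29°
80.29° > 2α = 77.32°  →  invalid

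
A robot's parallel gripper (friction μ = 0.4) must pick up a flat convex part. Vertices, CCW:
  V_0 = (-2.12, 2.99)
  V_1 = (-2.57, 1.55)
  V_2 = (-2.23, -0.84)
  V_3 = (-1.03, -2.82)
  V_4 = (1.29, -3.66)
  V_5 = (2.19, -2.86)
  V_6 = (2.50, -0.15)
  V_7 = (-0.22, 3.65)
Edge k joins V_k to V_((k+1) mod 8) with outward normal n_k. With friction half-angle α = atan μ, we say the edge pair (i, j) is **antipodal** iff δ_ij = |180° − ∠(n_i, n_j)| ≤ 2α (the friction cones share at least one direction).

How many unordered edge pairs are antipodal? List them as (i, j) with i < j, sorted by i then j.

α = atan 0.4 = 21.80°;  2α = 43.60°
n_0 = (-0.9545, +0.2983)
n_1 = (-0.9900, -0.1408)
n_2 = (-0.8552, -0.5183)
n_3 = (-0.3404, -0.9403)
n_4 = (+0.6644, -0.7474)
n_5 = (+0.9935, -0.1136)
n_6 = (+0.8132, +0.5820)
n_7 = (-0.3281, +0.9446)
  (0,1): δ = 154.55°  ·
  (0,2): δ = 131.43°  ·
  (0,3): δ = 92.55°  ·
  (0,4): δ = 31.01°  ✓
  (0,5): δ = 10.83°  ✓
  (0,6): δ = 52.95°  ·
  (0,7): δ = 126.51°  ·
  (1,2): δ = 156.88°  ·
  (1,3): δ = 118.00°  ·
  (1,4): δ = 56.46°  ·
  (1,5): δ = 14.62°  ✓
  (1,6): δ = 27.50°  ✓
  (1,7): δ = 101.06°  ·
  (2,3): δ = 141.12°  ·
  (2,4): δ = 79.58°  ·
  (2,5): δ = 37.74°  ✓
  (2,6): δ = 4.38°  ✓
  (2,7): δ = 77.94°  ·
  (3,4): δ = 118.46°  ·
  (3,5): δ = 76.62°  ·
  (3,6): δ = 34.50°  ✓
  (3,7): δ = 39.06°  ✓
  (4,5): δ = 138.16°  ·
  (4,6): δ = 96.04°  ·
  (4,7): δ = 22.48°  ✓
  (5,6): δ = 137.88°  ·
  (5,7): δ = 64.32°  ·
  (6,7): δ = 106.44°  ·
antipodal pairs: 9

count = 9; pairs: (0,4), (0,5), (1,5), (1,6), (2,5), (2,6), (3,6), (3,7), (4,7)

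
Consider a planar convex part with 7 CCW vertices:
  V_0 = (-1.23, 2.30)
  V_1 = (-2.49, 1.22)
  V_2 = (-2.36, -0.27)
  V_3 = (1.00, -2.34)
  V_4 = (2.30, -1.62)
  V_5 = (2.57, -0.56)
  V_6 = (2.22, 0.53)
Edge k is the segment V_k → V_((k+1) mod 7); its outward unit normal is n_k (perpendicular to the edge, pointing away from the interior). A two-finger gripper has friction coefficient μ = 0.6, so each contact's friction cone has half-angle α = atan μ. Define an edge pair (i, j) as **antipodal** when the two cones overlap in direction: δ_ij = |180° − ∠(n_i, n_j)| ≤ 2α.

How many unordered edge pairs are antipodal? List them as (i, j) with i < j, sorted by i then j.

count = 8; pairs: (0,3), (0,4), (1,4), (1,5), (1,6), (2,5), (2,6), (3,6)

α = atan 0.6 = 30.96°;  2α = 61.93°
n_0 = (-0.6508, +0.7593)
n_1 = (-0.9962, -0.0869)
n_2 = (-0.5245, -0.8514)
n_3 = (+0.4845, -0.8748)
n_4 = (+0.9691, -0.2468)
n_5 = (+0.9521, +0.3057)
n_6 = (+0.4565, +0.8897)
  (0,1): δ = 125.61°  ·
  (0,2): δ = 72.24°  ·
  (0,3): δ = 11.62°  ✓
  (0,4): δ = 35.11°  ✓
  (0,5): δ = 67.20°  ·
  (0,6): δ = 112.24°  ·
  (1,2): δ = 126.62°  ·
  (1,3): δ = 66.01°  ·
  (1,4): δ = 19.28°  ✓
  (1,5): δ = 12.82°  ✓
  (1,6): δ = 57.85°  ✓
  (2,3): δ = 119.38°  ·
  (2,4): δ = 72.65°  ·
  (2,5): δ = 40.56°  ✓
  (2,6): δ = 4.48°  ✓
  (3,4): δ = 133.27°  ·
  (3,5): δ = 101.18°  ·
  (3,6): δ = 56.14°  ✓
  (4,5): δ = 147.91°  ·
  (4,6): δ = 102.87°  ·
  (5,6): δ = 134.96°  ·
antipodal pairs: 8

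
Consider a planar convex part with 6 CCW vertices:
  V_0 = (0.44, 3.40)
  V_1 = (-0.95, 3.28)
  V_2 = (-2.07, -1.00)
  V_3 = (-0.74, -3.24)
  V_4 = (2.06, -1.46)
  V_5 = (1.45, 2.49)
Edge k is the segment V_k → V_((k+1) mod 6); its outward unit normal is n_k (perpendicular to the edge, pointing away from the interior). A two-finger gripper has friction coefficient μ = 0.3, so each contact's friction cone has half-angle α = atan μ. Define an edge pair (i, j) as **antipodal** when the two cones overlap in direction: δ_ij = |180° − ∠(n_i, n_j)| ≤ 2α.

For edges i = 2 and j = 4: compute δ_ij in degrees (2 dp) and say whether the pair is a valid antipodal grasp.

α = atan 0.3 = 16.70°;  2α = 33.40°
edge 2: e_2 = (+1.33, -2.24);  n_2 = (-0.8599, -0.5105)
edge 4: e_4 = (-0.61, +3.95);  n_4 = (+0.9883, +0.1526)
∠(n_2, n_4) = 158.08°
δ = |180° − 158.08°| = 21.92°
21.92° ≤ 2α = 33.40°  →  valid

δ = 21.92°, valid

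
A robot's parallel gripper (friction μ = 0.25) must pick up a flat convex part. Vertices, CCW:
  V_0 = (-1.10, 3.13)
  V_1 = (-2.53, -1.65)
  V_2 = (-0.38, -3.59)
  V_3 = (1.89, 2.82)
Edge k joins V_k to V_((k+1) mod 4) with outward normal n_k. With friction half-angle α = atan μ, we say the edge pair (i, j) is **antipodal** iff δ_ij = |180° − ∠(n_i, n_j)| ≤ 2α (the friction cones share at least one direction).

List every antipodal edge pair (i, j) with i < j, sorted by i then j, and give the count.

α = atan 0.25 = 14.04°;  2α = 28.07°
n_0 = (-0.9580, +0.2866)
n_1 = (-0.6699, -0.7424)
n_2 = (+0.9426, -0.3338)
n_3 = (+0.1031, +0.9947)
  (0,1): δ = 115.41°  ·
  (0,2): δ = 2.85°  ✓
  (0,3): δ = 100.74°  ·
  (1,2): δ = 67.44°  ·
  (1,3): δ = 36.14°  ·
  (2,3): δ = 76.42°  ·
antipodal pairs: 1

count = 1; pairs: (0,2)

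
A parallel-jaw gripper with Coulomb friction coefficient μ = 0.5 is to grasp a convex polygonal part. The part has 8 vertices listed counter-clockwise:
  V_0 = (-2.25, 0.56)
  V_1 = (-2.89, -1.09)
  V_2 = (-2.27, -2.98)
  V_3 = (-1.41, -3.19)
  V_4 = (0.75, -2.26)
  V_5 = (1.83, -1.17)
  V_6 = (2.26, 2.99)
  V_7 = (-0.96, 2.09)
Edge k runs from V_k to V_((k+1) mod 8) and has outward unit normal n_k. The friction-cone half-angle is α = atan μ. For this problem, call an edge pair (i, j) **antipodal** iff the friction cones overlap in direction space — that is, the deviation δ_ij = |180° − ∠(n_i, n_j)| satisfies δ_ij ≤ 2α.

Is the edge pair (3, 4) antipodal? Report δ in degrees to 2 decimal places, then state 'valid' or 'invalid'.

α = atan 0.5 = 26.57°;  2α = 53.13°
edge 3: e_3 = (+2.16, +0.93);  n_3 = (+0.3955, -0.9185)
edge 4: e_4 = (+1.08, +1.09);  n_4 = (+0.7104, -0.7038)
∠(n_3, n_4) = 21.97°
δ = |180° − 21.97°| = 158.03°
158.03° > 2α = 53.13°  →  invalid

δ = 158.03°, invalid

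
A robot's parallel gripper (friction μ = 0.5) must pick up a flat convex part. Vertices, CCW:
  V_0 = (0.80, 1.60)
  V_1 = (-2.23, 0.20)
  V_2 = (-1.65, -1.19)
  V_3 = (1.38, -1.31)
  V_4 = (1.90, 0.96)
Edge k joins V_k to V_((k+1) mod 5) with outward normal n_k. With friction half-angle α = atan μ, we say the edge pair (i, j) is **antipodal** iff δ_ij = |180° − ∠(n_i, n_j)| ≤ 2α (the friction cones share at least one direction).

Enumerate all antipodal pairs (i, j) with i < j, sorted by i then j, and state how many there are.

count = 5; pairs: (0,2), (0,3), (1,3), (1,4), (2,4)

α = atan 0.5 = 26.57°;  2α = 53.13°
n_0 = (-0.4194, +0.9078)
n_1 = (-0.9229, -0.3851)
n_2 = (-0.0396, -0.9992)
n_3 = (+0.9748, -0.2233)
n_4 = (+0.5029, +0.8643)
  (0,1): δ = 92.15°  ·
  (0,2): δ = 27.07°  ✓
  (0,3): δ = 52.30°  ✓
  (0,4): δ = 125.01°  ·
  (1,2): δ = 114.92°  ·
  (1,3): δ = 35.55°  ✓
  (1,4): δ = 37.16°  ✓
  (2,3): δ = 100.63°  ·
  (2,4): δ = 27.92°  ✓
  (3,4): δ = 107.29°  ·
antipodal pairs: 5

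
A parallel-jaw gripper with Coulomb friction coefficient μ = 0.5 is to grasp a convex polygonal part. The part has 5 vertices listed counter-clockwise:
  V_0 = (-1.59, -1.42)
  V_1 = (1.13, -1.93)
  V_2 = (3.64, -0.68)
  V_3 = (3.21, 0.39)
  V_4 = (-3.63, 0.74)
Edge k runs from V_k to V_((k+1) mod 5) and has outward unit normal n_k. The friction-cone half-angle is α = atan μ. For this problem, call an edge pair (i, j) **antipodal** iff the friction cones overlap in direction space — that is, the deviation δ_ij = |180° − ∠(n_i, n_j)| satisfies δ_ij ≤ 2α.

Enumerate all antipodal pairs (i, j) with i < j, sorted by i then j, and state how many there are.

α = atan 0.5 = 26.57°;  2α = 53.13°
n_0 = (-0.1843, -0.9829)
n_1 = (+0.4458, -0.8951)
n_2 = (+0.9279, +0.3729)
n_3 = (+0.0511, +0.9987)
n_4 = (-0.7270, -0.6866)
  (0,1): δ = 142.91°  ·
  (0,2): δ = 57.49°  ·
  (0,3): δ = 7.69°  ✓
  (0,4): δ = 143.98°  ·
  (1,2): δ = 94.58°  ·
  (1,3): δ = 29.40°  ✓
  (1,4): δ = 106.89°  ·
  (2,3): δ = 114.82°  ·
  (2,4): δ = 21.47°  ✓
  (3,4): δ = 43.71°  ✓
antipodal pairs: 4

count = 4; pairs: (0,3), (1,3), (2,4), (3,4)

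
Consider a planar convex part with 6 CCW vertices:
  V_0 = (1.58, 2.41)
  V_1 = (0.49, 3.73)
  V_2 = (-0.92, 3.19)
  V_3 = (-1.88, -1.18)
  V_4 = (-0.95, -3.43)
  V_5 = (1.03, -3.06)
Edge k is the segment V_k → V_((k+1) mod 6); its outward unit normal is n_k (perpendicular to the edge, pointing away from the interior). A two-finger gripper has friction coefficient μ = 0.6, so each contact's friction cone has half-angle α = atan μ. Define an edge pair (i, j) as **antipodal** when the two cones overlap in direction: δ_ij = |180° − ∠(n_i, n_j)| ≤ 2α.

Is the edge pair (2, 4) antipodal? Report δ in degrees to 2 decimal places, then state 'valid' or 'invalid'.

δ = 67.03°, invalid

α = atan 0.6 = 30.96°;  2α = 61.93°
edge 2: e_2 = (-0.96, -4.37);  n_2 = (-0.9767, +0.2146)
edge 4: e_4 = (+1.98, +0.37);  n_4 = (+0.1837, -0.9830)
∠(n_2, n_4) = 112.97°
δ = |180° − 112.97°| = 67.03°
67.03° > 2α = 61.93°  →  invalid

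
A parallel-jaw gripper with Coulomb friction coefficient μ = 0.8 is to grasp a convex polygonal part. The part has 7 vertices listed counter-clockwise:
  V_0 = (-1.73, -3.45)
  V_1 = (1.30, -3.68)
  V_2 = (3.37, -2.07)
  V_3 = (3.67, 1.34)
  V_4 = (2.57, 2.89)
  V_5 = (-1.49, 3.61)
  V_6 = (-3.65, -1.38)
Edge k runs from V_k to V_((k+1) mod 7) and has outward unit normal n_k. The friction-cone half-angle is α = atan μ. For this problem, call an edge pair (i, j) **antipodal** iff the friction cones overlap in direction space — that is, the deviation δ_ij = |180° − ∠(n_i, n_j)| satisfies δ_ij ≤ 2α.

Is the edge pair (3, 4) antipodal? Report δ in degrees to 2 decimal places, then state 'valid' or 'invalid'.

δ = 135.42°, invalid

α = atan 0.8 = 38.66°;  2α = 77.32°
edge 3: e_3 = (-1.10, +1.55);  n_3 = (+0.8155, +0.5787)
edge 4: e_4 = (-4.06, +0.72);  n_4 = (+0.1746, +0.9846)
∠(n_3, n_4) = 44.58°
δ = |180° − 44.58°| = 135.42°
135.42° > 2α = 77.32°  →  invalid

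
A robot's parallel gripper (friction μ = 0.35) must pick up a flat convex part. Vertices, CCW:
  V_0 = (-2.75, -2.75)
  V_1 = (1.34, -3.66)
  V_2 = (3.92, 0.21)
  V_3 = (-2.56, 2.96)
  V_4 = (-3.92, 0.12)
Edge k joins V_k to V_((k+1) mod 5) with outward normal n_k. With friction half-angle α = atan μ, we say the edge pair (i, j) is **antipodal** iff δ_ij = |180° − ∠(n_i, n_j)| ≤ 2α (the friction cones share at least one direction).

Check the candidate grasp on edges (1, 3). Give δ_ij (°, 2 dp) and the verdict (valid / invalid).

δ = 8.10°, valid

α = atan 0.35 = 19.29°;  2α = 38.58°
edge 1: e_1 = (+2.58, +3.87);  n_1 = (+0.8321, -0.5547)
edge 3: e_3 = (-1.36, -2.84);  n_3 = (-0.9019, +0.4319)
∠(n_1, n_3) = 171.90°
δ = |180° − 171.90°| = 8.10°
8.10° ≤ 2α = 38.58°  →  valid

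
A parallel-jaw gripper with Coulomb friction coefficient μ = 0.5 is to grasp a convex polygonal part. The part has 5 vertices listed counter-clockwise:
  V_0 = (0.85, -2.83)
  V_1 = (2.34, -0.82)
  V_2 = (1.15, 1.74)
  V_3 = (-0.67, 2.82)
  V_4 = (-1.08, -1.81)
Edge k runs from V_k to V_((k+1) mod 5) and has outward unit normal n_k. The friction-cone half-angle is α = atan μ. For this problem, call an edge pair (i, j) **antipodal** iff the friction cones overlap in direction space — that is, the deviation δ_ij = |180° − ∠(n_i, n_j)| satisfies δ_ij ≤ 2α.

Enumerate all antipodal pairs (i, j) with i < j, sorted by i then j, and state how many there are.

count = 4; pairs: (0,3), (1,3), (1,4), (2,4)

α = atan 0.5 = 26.57°;  2α = 53.13°
n_0 = (+0.8033, -0.5955)
n_1 = (+0.9068, +0.4215)
n_2 = (+0.5103, +0.8600)
n_3 = (-0.9961, +0.0882)
n_4 = (-0.4673, -0.8841)
  (0,1): δ = 118.52°  ·
  (0,2): δ = 84.14°  ·
  (0,3): δ = 31.49°  ✓
  (0,4): δ = 98.69°  ·
  (1,2): δ = 145.62°  ·
  (1,3): δ = 29.99°  ✓
  (1,4): δ = 37.21°  ✓
  (2,3): δ = 64.38°  ·
  (2,4): δ = 2.83°  ✓
  (3,4): δ = 112.80°  ·
antipodal pairs: 4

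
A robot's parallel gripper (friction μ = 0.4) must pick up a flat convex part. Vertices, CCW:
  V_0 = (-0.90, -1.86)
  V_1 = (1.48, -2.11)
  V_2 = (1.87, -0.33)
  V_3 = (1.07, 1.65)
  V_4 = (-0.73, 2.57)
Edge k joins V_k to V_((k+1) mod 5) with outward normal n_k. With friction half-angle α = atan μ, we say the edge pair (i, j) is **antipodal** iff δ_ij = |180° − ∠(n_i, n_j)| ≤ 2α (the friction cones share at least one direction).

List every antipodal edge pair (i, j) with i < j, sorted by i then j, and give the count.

count = 3; pairs: (0,3), (1,4), (2,4)

α = atan 0.4 = 21.80°;  2α = 43.60°
n_0 = (-0.1045, -0.9945)
n_1 = (+0.9768, -0.2140)
n_2 = (+0.9272, +0.3746)
n_3 = (+0.4551, +0.8904)
n_4 = (-0.9993, +0.0383)
  (0,1): δ = 96.36°  ·
  (0,2): δ = 62.00°  ·
  (0,3): δ = 21.08°  ✓
  (0,4): δ = 93.80°  ·
  (1,2): δ = 145.64°  ·
  (1,3): δ = 104.71°  ·
  (1,4): δ = 10.16°  ✓
  (2,3): δ = 139.07°  ·
  (2,4): δ = 24.20°  ✓
  (3,4): δ = 65.13°  ·
antipodal pairs: 3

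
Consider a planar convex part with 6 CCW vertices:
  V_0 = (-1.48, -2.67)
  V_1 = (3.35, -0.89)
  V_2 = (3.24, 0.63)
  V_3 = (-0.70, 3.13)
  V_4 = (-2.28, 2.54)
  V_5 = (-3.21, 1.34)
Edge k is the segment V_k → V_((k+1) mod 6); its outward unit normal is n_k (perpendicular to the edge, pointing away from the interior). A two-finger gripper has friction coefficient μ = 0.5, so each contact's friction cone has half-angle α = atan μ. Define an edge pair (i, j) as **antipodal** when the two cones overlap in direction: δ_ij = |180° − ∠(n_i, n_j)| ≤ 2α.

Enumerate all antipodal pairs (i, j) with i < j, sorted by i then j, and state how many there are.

count = 6; pairs: (0,2), (0,3), (0,4), (1,4), (1,5), (2,5)

α = atan 0.5 = 26.57°;  2α = 53.13°
n_0 = (+0.3458, -0.9383)
n_1 = (+0.9974, +0.0722)
n_2 = (+0.5358, +0.8444)
n_3 = (-0.3498, +0.9368)
n_4 = (-0.7904, +0.6126)
n_5 = (-0.9182, -0.3961)
  (0,1): δ = 106.09°  ·
  (0,2): δ = 52.63°  ✓
  (0,3): δ = 0.25°  ✓
  (0,4): δ = 31.99°  ✓
  (0,5): δ = 93.11°  ·
  (1,2): δ = 126.54°  ·
  (1,3): δ = 73.66°  ·
  (1,4): δ = 41.91°  ✓
  (1,5): δ = 19.20°  ✓
  (2,3): δ = 127.13°  ·
  (2,4): δ = 95.38°  ·
  (2,5): δ = 34.27°  ✓
  (3,4): δ = 148.25°  ·
  (3,5): δ = 87.14°  ·
  (4,5): δ = 118.89°  ·
antipodal pairs: 6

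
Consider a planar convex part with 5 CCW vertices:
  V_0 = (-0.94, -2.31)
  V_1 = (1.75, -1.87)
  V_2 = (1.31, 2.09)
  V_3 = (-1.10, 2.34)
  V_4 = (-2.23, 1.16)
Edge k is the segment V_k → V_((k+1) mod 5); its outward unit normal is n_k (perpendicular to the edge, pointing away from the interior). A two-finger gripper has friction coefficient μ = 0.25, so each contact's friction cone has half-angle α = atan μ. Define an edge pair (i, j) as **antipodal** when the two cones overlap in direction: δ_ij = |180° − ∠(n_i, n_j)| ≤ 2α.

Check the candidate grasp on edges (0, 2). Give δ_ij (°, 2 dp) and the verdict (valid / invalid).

δ = 15.21°, valid

α = atan 0.25 = 14.04°;  2α = 28.07°
edge 0: e_0 = (+2.69, +0.44);  n_0 = (+0.1614, -0.9869)
edge 2: e_2 = (-2.41, +0.25);  n_2 = (+0.1032, +0.9947)
∠(n_0, n_2) = 164.79°
δ = |180° − 164.79°| = 15.21°
15.21° ≤ 2α = 28.07°  →  valid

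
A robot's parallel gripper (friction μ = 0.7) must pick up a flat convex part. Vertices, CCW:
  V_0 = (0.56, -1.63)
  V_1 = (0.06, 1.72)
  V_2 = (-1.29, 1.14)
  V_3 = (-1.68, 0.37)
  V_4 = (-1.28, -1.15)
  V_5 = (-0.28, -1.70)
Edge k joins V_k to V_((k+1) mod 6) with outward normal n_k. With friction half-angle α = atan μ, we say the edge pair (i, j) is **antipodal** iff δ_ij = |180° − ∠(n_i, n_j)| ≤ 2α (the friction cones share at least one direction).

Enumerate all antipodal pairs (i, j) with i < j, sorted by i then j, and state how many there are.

α = atan 0.7 = 34.99°;  2α = 69.98°
n_0 = (+0.9890, +0.1476)
n_1 = (-0.3947, +0.9188)
n_2 = (-0.8921, +0.4518)
n_3 = (-0.9671, -0.2545)
n_4 = (-0.4819, -0.8762)
n_5 = (+0.0830, -0.9965)
  (0,1): δ = 75.24°  ·
  (0,2): δ = 35.35°  ✓
  (0,3): δ = 6.25°  ✓
  (0,4): δ = 52.70°  ✓
  (0,5): δ = 86.27°  ·
  (1,2): δ = 140.11°  ·
  (1,3): δ = 98.51°  ·
  (1,4): δ = 52.06°  ✓
  (1,5): δ = 18.49°  ✓
  (2,3): δ = 138.39°  ·
  (2,4): δ = 91.95°  ·
  (2,5): δ = 58.37°  ✓
  (3,4): δ = 133.55°  ·
  (3,5): δ = 99.98°  ·
  (4,5): δ = 146.43°  ·
antipodal pairs: 6

count = 6; pairs: (0,2), (0,3), (0,4), (1,4), (1,5), (2,5)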